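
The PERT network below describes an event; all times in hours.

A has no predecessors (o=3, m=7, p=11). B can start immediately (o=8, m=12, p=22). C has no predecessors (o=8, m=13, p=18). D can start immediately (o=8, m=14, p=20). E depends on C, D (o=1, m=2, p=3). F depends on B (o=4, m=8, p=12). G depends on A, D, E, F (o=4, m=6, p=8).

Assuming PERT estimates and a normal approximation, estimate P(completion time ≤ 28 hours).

te_A = (3 + 4·7 + 11)/6 = 42/6 = 7; σ²_A = ((11−3)/6)² = 1.778
te_B = (8 + 4·12 + 22)/6 = 78/6 = 13; σ²_B = ((22−8)/6)² = 5.444
te_C = (8 + 4·13 + 18)/6 = 78/6 = 13; σ²_C = ((18−8)/6)² = 2.778
te_D = (8 + 4·14 + 20)/6 = 84/6 = 14; σ²_D = ((20−8)/6)² = 4.000
te_E = (1 + 4·2 + 3)/6 = 12/6 = 2; σ²_E = ((3−1)/6)² = 0.111
te_F = (4 + 4·8 + 12)/6 = 48/6 = 8; σ²_F = ((12−4)/6)² = 1.778
te_G = (4 + 4·6 + 8)/6 = 36/6 = 6; σ²_G = ((8−4)/6)² = 0.444

Forward pass:
ES_A = 0; EF_A = 7
ES_B = 0; EF_B = 13
ES_C = 0; EF_C = 13
ES_D = 0; EF_D = 14
ES_E = max(EF_C=13, EF_D=14) = 14; EF_E = 14+2 = 16
ES_F = 13; EF_F = 13+8 = 21
ES_G = max(EF_A=7, EF_D=14, EF_E=16, EF_F=21) = 21; EF_G = 21+6 = 27
Expected project duration μ = 27 hours. Critical path: B → F → G.

Variance along critical path = 5.444 + 1.778 + 0.444 = 7.667; σ = √7.667 = 2.769 hours.
Z = (28 − 27) / 2.769 = 0.361
P(T ≤ 28) = Φ(0.361) ≈ 0.641

0.641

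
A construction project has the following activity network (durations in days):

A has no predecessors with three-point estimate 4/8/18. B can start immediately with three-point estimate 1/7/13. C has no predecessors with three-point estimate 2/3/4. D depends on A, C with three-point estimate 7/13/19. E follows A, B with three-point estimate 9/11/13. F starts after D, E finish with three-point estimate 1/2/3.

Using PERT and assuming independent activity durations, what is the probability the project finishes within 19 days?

0.053

te_A = (4 + 4·8 + 18)/6 = 54/6 = 9; σ²_A = ((18−4)/6)² = 5.444
te_B = (1 + 4·7 + 13)/6 = 42/6 = 7; σ²_B = ((13−1)/6)² = 4.000
te_C = (2 + 4·3 + 4)/6 = 18/6 = 3; σ²_C = ((4−2)/6)² = 0.111
te_D = (7 + 4·13 + 19)/6 = 78/6 = 13; σ²_D = ((19−7)/6)² = 4.000
te_E = (9 + 4·11 + 13)/6 = 66/6 = 11; σ²_E = ((13−9)/6)² = 0.444
te_F = (1 + 4·2 + 3)/6 = 12/6 = 2; σ²_F = ((3−1)/6)² = 0.111

Forward pass:
ES_A = 0; EF_A = 9
ES_B = 0; EF_B = 7
ES_C = 0; EF_C = 3
ES_D = max(EF_A=9, EF_C=3) = 9; EF_D = 9+13 = 22
ES_E = max(EF_A=9, EF_B=7) = 9; EF_E = 9+11 = 20
ES_F = max(EF_D=22, EF_E=20) = 22; EF_F = 22+2 = 24
Expected project duration μ = 24 days. Critical path: A → D → F.

Variance along critical path = 5.444 + 4.000 + 0.111 = 9.556; σ = √9.556 = 3.091 days.
Z = (19 − 24) / 3.091 = -1.617
P(T ≤ 19) = Φ(-1.617) ≈ 0.053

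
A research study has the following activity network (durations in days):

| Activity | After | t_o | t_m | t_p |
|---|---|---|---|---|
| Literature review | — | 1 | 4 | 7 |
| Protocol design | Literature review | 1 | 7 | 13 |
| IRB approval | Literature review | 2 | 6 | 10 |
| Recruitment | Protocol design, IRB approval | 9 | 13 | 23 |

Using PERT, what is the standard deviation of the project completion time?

te_Literature review = (1 + 4·4 + 7)/6 = 24/6 = 4; σ²_Literature review = ((7−1)/6)² = 1.000
te_Protocol design = (1 + 4·7 + 13)/6 = 42/6 = 7; σ²_Protocol design = ((13−1)/6)² = 4.000
te_IRB approval = (2 + 4·6 + 10)/6 = 36/6 = 6; σ²_IRB approval = ((10−2)/6)² = 1.778
te_Recruitment = (9 + 4·13 + 23)/6 = 84/6 = 14; σ²_Recruitment = ((23−9)/6)² = 5.444

Forward pass:
ES_Literature review = 0; EF_Literature review = 4
ES_Protocol design = 4; EF_Protocol design = 4+7 = 11
ES_IRB approval = 4; EF_IRB approval = 4+6 = 10
ES_Recruitment = max(EF_Protocol design=11, EF_IRB approval=10) = 11; EF_Recruitment = 11+14 = 25
Expected project duration μ = 25 days. Critical path: Literature review → Protocol design → Recruitment.

Variance along critical path = 1.000 + 4.000 + 5.444 = 10.444
σ = √10.444 = 3.232 days

3.23 days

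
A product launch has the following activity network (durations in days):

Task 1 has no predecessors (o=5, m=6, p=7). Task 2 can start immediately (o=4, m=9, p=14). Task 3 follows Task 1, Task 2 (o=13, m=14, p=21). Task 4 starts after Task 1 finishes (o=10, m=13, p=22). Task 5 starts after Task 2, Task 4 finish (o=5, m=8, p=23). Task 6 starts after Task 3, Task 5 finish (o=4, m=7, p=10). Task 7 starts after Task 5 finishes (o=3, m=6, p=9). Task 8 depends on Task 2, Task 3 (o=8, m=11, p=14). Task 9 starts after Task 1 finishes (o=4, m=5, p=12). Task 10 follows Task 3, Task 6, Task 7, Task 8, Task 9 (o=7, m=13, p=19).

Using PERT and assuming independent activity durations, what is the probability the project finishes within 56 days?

te_Task 1 = (5 + 4·6 + 7)/6 = 36/6 = 6; σ²_Task 1 = ((7−5)/6)² = 0.111
te_Task 2 = (4 + 4·9 + 14)/6 = 54/6 = 9; σ²_Task 2 = ((14−4)/6)² = 2.778
te_Task 3 = (13 + 4·14 + 21)/6 = 90/6 = 15; σ²_Task 3 = ((21−13)/6)² = 1.778
te_Task 4 = (10 + 4·13 + 22)/6 = 84/6 = 14; σ²_Task 4 = ((22−10)/6)² = 4.000
te_Task 5 = (5 + 4·8 + 23)/6 = 60/6 = 10; σ²_Task 5 = ((23−5)/6)² = 9.000
te_Task 6 = (4 + 4·7 + 10)/6 = 42/6 = 7; σ²_Task 6 = ((10−4)/6)² = 1.000
te_Task 7 = (3 + 4·6 + 9)/6 = 36/6 = 6; σ²_Task 7 = ((9−3)/6)² = 1.000
te_Task 8 = (8 + 4·11 + 14)/6 = 66/6 = 11; σ²_Task 8 = ((14−8)/6)² = 1.000
te_Task 9 = (4 + 4·5 + 12)/6 = 36/6 = 6; σ²_Task 9 = ((12−4)/6)² = 1.778
te_Task 10 = (7 + 4·13 + 19)/6 = 78/6 = 13; σ²_Task 10 = ((19−7)/6)² = 4.000

Forward pass:
ES_Task 1 = 0; EF_Task 1 = 6
ES_Task 2 = 0; EF_Task 2 = 9
ES_Task 3 = max(EF_Task 1=6, EF_Task 2=9) = 9; EF_Task 3 = 9+15 = 24
ES_Task 4 = 6; EF_Task 4 = 6+14 = 20
ES_Task 5 = max(EF_Task 2=9, EF_Task 4=20) = 20; EF_Task 5 = 20+10 = 30
ES_Task 6 = max(EF_Task 3=24, EF_Task 5=30) = 30; EF_Task 6 = 30+7 = 37
ES_Task 7 = 30; EF_Task 7 = 30+6 = 36
ES_Task 8 = max(EF_Task 2=9, EF_Task 3=24) = 24; EF_Task 8 = 24+11 = 35
ES_Task 9 = 6; EF_Task 9 = 6+6 = 12
ES_Task 10 = max(EF_Task 3=24, EF_Task 6=37, EF_Task 7=36, EF_Task 8=35, EF_Task 9=12) = 37; EF_Task 10 = 37+13 = 50
Expected project duration μ = 50 days. Critical path: Task 1 → Task 4 → Task 5 → Task 6 → Task 10.

Variance along critical path = 0.111 + 4.000 + 9.000 + 1.000 + 4.000 = 18.111; σ = √18.111 = 4.256 days.
Z = (56 − 50) / 4.256 = 1.410
P(T ≤ 56) = Φ(1.410) ≈ 0.921

0.921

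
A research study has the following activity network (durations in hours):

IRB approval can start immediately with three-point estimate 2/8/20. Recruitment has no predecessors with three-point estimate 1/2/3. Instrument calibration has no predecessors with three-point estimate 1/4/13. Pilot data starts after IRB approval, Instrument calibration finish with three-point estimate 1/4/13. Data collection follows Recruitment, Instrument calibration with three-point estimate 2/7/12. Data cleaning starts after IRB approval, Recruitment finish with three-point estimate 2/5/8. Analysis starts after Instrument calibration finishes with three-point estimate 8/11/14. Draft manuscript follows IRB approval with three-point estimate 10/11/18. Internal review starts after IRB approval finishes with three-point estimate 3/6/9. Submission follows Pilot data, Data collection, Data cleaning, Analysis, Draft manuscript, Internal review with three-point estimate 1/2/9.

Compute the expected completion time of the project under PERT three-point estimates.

te_IRB approval = (2 + 4·8 + 20)/6 = 54/6 = 9
te_Recruitment = (1 + 4·2 + 3)/6 = 12/6 = 2
te_Instrument calibration = (1 + 4·4 + 13)/6 = 30/6 = 5
te_Pilot data = (1 + 4·4 + 13)/6 = 30/6 = 5
te_Data collection = (2 + 4·7 + 12)/6 = 42/6 = 7
te_Data cleaning = (2 + 4·5 + 8)/6 = 30/6 = 5
te_Analysis = (8 + 4·11 + 14)/6 = 66/6 = 11
te_Draft manuscript = (10 + 4·11 + 18)/6 = 72/6 = 12
te_Internal review = (3 + 4·6 + 9)/6 = 36/6 = 6
te_Submission = (1 + 4·2 + 9)/6 = 18/6 = 3

Forward pass:
ES_IRB approval = 0; EF_IRB approval = 9
ES_Recruitment = 0; EF_Recruitment = 2
ES_Instrument calibration = 0; EF_Instrument calibration = 5
ES_Pilot data = max(EF_IRB approval=9, EF_Instrument calibration=5) = 9; EF_Pilot data = 9+5 = 14
ES_Data collection = max(EF_Recruitment=2, EF_Instrument calibration=5) = 5; EF_Data collection = 5+7 = 12
ES_Data cleaning = max(EF_IRB approval=9, EF_Recruitment=2) = 9; EF_Data cleaning = 9+5 = 14
ES_Analysis = 5; EF_Analysis = 5+11 = 16
ES_Draft manuscript = 9; EF_Draft manuscript = 9+12 = 21
ES_Internal review = 9; EF_Internal review = 9+6 = 15
ES_Submission = max(EF_Pilot data=14, EF_Data collection=12, EF_Data cleaning=14, EF_Analysis=16, EF_Draft manuscript=21, EF_Internal review=15) = 21; EF_Submission = 21+3 = 24
Expected project duration μ = 24 hours. Critical path: IRB approval → Draft manuscript → Submission.

24 hours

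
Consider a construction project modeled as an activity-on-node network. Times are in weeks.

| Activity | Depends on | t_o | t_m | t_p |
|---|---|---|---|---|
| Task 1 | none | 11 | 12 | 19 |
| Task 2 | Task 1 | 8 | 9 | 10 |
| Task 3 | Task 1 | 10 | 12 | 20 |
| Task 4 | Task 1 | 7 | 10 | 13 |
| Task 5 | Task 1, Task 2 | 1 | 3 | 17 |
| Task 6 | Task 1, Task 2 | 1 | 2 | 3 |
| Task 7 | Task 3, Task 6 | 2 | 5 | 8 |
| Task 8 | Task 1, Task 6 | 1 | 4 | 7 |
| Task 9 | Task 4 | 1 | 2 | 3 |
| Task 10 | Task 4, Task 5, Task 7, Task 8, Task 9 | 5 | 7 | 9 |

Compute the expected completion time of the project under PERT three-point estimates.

te_Task 1 = (11 + 4·12 + 19)/6 = 78/6 = 13
te_Task 2 = (8 + 4·9 + 10)/6 = 54/6 = 9
te_Task 3 = (10 + 4·12 + 20)/6 = 78/6 = 13
te_Task 4 = (7 + 4·10 + 13)/6 = 60/6 = 10
te_Task 5 = (1 + 4·3 + 17)/6 = 30/6 = 5
te_Task 6 = (1 + 4·2 + 3)/6 = 12/6 = 2
te_Task 7 = (2 + 4·5 + 8)/6 = 30/6 = 5
te_Task 8 = (1 + 4·4 + 7)/6 = 24/6 = 4
te_Task 9 = (1 + 4·2 + 3)/6 = 12/6 = 2
te_Task 10 = (5 + 4·7 + 9)/6 = 42/6 = 7

Forward pass:
ES_Task 1 = 0; EF_Task 1 = 13
ES_Task 2 = 13; EF_Task 2 = 13+9 = 22
ES_Task 3 = 13; EF_Task 3 = 13+13 = 26
ES_Task 4 = 13; EF_Task 4 = 13+10 = 23
ES_Task 5 = max(EF_Task 1=13, EF_Task 2=22) = 22; EF_Task 5 = 22+5 = 27
ES_Task 6 = max(EF_Task 1=13, EF_Task 2=22) = 22; EF_Task 6 = 22+2 = 24
ES_Task 7 = max(EF_Task 3=26, EF_Task 6=24) = 26; EF_Task 7 = 26+5 = 31
ES_Task 8 = max(EF_Task 1=13, EF_Task 6=24) = 24; EF_Task 8 = 24+4 = 28
ES_Task 9 = 23; EF_Task 9 = 23+2 = 25
ES_Task 10 = max(EF_Task 4=23, EF_Task 5=27, EF_Task 7=31, EF_Task 8=28, EF_Task 9=25) = 31; EF_Task 10 = 31+7 = 38
Expected project duration μ = 38 weeks. Critical path: Task 1 → Task 3 → Task 7 → Task 10.

38 weeks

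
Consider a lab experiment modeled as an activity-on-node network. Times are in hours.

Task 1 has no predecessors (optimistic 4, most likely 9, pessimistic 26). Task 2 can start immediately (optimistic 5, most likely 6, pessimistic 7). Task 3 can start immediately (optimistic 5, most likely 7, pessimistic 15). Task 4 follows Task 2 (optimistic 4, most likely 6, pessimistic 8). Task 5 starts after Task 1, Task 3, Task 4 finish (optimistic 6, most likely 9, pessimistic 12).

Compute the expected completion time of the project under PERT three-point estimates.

21 hours

te_Task 1 = (4 + 4·9 + 26)/6 = 66/6 = 11
te_Task 2 = (5 + 4·6 + 7)/6 = 36/6 = 6
te_Task 3 = (5 + 4·7 + 15)/6 = 48/6 = 8
te_Task 4 = (4 + 4·6 + 8)/6 = 36/6 = 6
te_Task 5 = (6 + 4·9 + 12)/6 = 54/6 = 9

Forward pass:
ES_Task 1 = 0; EF_Task 1 = 11
ES_Task 2 = 0; EF_Task 2 = 6
ES_Task 3 = 0; EF_Task 3 = 8
ES_Task 4 = 6; EF_Task 4 = 6+6 = 12
ES_Task 5 = max(EF_Task 1=11, EF_Task 3=8, EF_Task 4=12) = 12; EF_Task 5 = 12+9 = 21
Expected project duration μ = 21 hours. Critical path: Task 2 → Task 4 → Task 5.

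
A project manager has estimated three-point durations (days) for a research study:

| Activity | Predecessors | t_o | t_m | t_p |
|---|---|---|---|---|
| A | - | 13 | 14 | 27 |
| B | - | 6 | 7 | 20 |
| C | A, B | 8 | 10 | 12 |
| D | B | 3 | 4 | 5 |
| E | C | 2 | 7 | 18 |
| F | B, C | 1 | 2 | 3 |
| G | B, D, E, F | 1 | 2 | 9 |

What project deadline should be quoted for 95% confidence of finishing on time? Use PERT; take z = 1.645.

te_A = (13 + 4·14 + 27)/6 = 96/6 = 16; σ²_A = ((27−13)/6)² = 5.444
te_B = (6 + 4·7 + 20)/6 = 54/6 = 9; σ²_B = ((20−6)/6)² = 5.444
te_C = (8 + 4·10 + 12)/6 = 60/6 = 10; σ²_C = ((12−8)/6)² = 0.444
te_D = (3 + 4·4 + 5)/6 = 24/6 = 4; σ²_D = ((5−3)/6)² = 0.111
te_E = (2 + 4·7 + 18)/6 = 48/6 = 8; σ²_E = ((18−2)/6)² = 7.111
te_F = (1 + 4·2 + 3)/6 = 12/6 = 2; σ²_F = ((3−1)/6)² = 0.111
te_G = (1 + 4·2 + 9)/6 = 18/6 = 3; σ²_G = ((9−1)/6)² = 1.778

Forward pass:
ES_A = 0; EF_A = 16
ES_B = 0; EF_B = 9
ES_C = max(EF_A=16, EF_B=9) = 16; EF_C = 16+10 = 26
ES_D = 9; EF_D = 9+4 = 13
ES_E = 26; EF_E = 26+8 = 34
ES_F = max(EF_B=9, EF_C=26) = 26; EF_F = 26+2 = 28
ES_G = max(EF_B=9, EF_D=13, EF_E=34, EF_F=28) = 34; EF_G = 34+3 = 37
Expected project duration μ = 37 days. Critical path: A → C → E → G.

Variance along critical path = 5.444 + 0.444 + 7.111 + 1.778 = 14.778; σ = 3.844 days.
D = μ + z·σ = 37 + 1.645·3.844 = 43.3 days

43.3 days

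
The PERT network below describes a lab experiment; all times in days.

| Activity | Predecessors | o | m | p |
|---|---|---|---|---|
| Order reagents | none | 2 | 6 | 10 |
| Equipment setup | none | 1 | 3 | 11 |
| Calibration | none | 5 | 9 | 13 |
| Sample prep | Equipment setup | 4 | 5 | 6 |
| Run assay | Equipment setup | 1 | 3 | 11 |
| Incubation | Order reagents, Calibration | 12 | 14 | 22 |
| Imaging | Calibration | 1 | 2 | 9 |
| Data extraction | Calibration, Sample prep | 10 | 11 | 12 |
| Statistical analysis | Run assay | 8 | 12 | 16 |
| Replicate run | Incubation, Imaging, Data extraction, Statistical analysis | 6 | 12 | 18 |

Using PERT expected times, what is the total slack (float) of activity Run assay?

te_Order reagents = (2 + 4·6 + 10)/6 = 36/6 = 6
te_Equipment setup = (1 + 4·3 + 11)/6 = 24/6 = 4
te_Calibration = (5 + 4·9 + 13)/6 = 54/6 = 9
te_Sample prep = (4 + 4·5 + 6)/6 = 30/6 = 5
te_Run assay = (1 + 4·3 + 11)/6 = 24/6 = 4
te_Incubation = (12 + 4·14 + 22)/6 = 90/6 = 15
te_Imaging = (1 + 4·2 + 9)/6 = 18/6 = 3
te_Data extraction = (10 + 4·11 + 12)/6 = 66/6 = 11
te_Statistical analysis = (8 + 4·12 + 16)/6 = 72/6 = 12
te_Replicate run = (6 + 4·12 + 18)/6 = 72/6 = 12

Forward pass:
ES_Order reagents = 0; EF_Order reagents = 6
ES_Equipment setup = 0; EF_Equipment setup = 4
ES_Calibration = 0; EF_Calibration = 9
ES_Sample prep = 4; EF_Sample prep = 4+5 = 9
ES_Run assay = 4; EF_Run assay = 4+4 = 8
ES_Incubation = max(EF_Order reagents=6, EF_Calibration=9) = 9; EF_Incubation = 9+15 = 24
ES_Imaging = 9; EF_Imaging = 9+3 = 12
ES_Data extraction = max(EF_Calibration=9, EF_Sample prep=9) = 9; EF_Data extraction = 9+11 = 20
ES_Statistical analysis = 8; EF_Statistical analysis = 8+12 = 20
ES_Replicate run = max(EF_Incubation=24, EF_Imaging=12, EF_Data extraction=20, EF_Statistical analysis=20) = 24; EF_Replicate run = 24+12 = 36
Expected project duration μ = 36 days. Critical path: Calibration → Incubation → Replicate run.

Backward pass:
LF_Replicate run = 36; LS_Replicate run = 36−12 = 24
LF_Statistical analysis = LS_Replicate run = 24; LS_Statistical analysis = 24−12 = 12
LF_Data extraction = LS_Replicate run = 24; LS_Data extraction = 24−11 = 13
LF_Imaging = LS_Replicate run = 24; LS_Imaging = 24−3 = 21
LF_Incubation = LS_Replicate run = 24; LS_Incubation = 24−15 = 9
LF_Run assay = LS_Statistical analysis = 12; LS_Run assay = 12−4 = 8
LF_Sample prep = LS_Data extraction = 13; LS_Sample prep = 13−5 = 8
LF_Calibration = min(LS_Incubation=9, LS_Imaging=21, LS_Data extraction=13) = 9; LS_Calibration = 9−9 = 0
LF_Equipment setup = min(LS_Sample prep=8, LS_Run assay=8) = 8; LS_Equipment setup = 8−4 = 4
LF_Order reagents = LS_Incubation = 9; LS_Order reagents = 9−6 = 3
Slack_Run assay = LS_Run assay − ES_Run assay = 8 − 4 = 4

4 days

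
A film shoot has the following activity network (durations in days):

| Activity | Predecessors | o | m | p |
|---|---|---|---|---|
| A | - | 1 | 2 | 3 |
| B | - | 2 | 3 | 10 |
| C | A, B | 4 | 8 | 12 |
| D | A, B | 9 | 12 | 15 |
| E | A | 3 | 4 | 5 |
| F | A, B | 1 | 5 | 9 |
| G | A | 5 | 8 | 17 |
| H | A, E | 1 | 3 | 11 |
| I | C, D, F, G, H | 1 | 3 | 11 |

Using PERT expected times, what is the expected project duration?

20 days

te_A = (1 + 4·2 + 3)/6 = 12/6 = 2
te_B = (2 + 4·3 + 10)/6 = 24/6 = 4
te_C = (4 + 4·8 + 12)/6 = 48/6 = 8
te_D = (9 + 4·12 + 15)/6 = 72/6 = 12
te_E = (3 + 4·4 + 5)/6 = 24/6 = 4
te_F = (1 + 4·5 + 9)/6 = 30/6 = 5
te_G = (5 + 4·8 + 17)/6 = 54/6 = 9
te_H = (1 + 4·3 + 11)/6 = 24/6 = 4
te_I = (1 + 4·3 + 11)/6 = 24/6 = 4

Forward pass:
ES_A = 0; EF_A = 2
ES_B = 0; EF_B = 4
ES_C = max(EF_A=2, EF_B=4) = 4; EF_C = 4+8 = 12
ES_D = max(EF_A=2, EF_B=4) = 4; EF_D = 4+12 = 16
ES_E = 2; EF_E = 2+4 = 6
ES_F = max(EF_A=2, EF_B=4) = 4; EF_F = 4+5 = 9
ES_G = 2; EF_G = 2+9 = 11
ES_H = max(EF_A=2, EF_E=6) = 6; EF_H = 6+4 = 10
ES_I = max(EF_C=12, EF_D=16, EF_F=9, EF_G=11, EF_H=10) = 16; EF_I = 16+4 = 20
Expected project duration μ = 20 days. Critical path: B → D → I.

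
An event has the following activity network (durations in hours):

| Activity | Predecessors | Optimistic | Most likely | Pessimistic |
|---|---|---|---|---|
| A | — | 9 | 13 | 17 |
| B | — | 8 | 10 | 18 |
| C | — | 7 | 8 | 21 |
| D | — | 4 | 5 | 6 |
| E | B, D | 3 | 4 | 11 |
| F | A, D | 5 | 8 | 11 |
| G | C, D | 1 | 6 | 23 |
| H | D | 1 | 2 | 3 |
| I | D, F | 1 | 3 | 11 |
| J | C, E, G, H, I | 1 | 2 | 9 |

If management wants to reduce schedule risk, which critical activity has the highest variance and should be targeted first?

I

te_A = (9 + 4·13 + 17)/6 = 78/6 = 13; σ²_A = ((17−9)/6)² = 1.778
te_B = (8 + 4·10 + 18)/6 = 66/6 = 11; σ²_B = ((18−8)/6)² = 2.778
te_C = (7 + 4·8 + 21)/6 = 60/6 = 10; σ²_C = ((21−7)/6)² = 5.444
te_D = (4 + 4·5 + 6)/6 = 30/6 = 5; σ²_D = ((6−4)/6)² = 0.111
te_E = (3 + 4·4 + 11)/6 = 30/6 = 5; σ²_E = ((11−3)/6)² = 1.778
te_F = (5 + 4·8 + 11)/6 = 48/6 = 8; σ²_F = ((11−5)/6)² = 1.000
te_G = (1 + 4·6 + 23)/6 = 48/6 = 8; σ²_G = ((23−1)/6)² = 13.444
te_H = (1 + 4·2 + 3)/6 = 12/6 = 2; σ²_H = ((3−1)/6)² = 0.111
te_I = (1 + 4·3 + 11)/6 = 24/6 = 4; σ²_I = ((11−1)/6)² = 2.778
te_J = (1 + 4·2 + 9)/6 = 18/6 = 3; σ²_J = ((9−1)/6)² = 1.778

Forward pass:
ES_A = 0; EF_A = 13
ES_B = 0; EF_B = 11
ES_C = 0; EF_C = 10
ES_D = 0; EF_D = 5
ES_E = max(EF_B=11, EF_D=5) = 11; EF_E = 11+5 = 16
ES_F = max(EF_A=13, EF_D=5) = 13; EF_F = 13+8 = 21
ES_G = max(EF_C=10, EF_D=5) = 10; EF_G = 10+8 = 18
ES_H = 5; EF_H = 5+2 = 7
ES_I = max(EF_D=5, EF_F=21) = 21; EF_I = 21+4 = 25
ES_J = max(EF_C=10, EF_E=16, EF_G=18, EF_H=7, EF_I=25) = 25; EF_J = 25+3 = 28
Expected project duration μ = 28 hours. Critical path: A → F → I → J.

Variances on critical path: σ²_A=1.778, σ²_F=1.000, σ²_I=2.778, σ²_J=1.778.
Largest is σ²_I = 2.778.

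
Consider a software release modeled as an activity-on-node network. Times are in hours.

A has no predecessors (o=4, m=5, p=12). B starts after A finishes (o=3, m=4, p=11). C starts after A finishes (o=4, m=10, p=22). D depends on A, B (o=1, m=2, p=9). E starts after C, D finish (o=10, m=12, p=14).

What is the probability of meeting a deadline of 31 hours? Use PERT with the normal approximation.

0.725

te_A = (4 + 4·5 + 12)/6 = 36/6 = 6; σ²_A = ((12−4)/6)² = 1.778
te_B = (3 + 4·4 + 11)/6 = 30/6 = 5; σ²_B = ((11−3)/6)² = 1.778
te_C = (4 + 4·10 + 22)/6 = 66/6 = 11; σ²_C = ((22−4)/6)² = 9.000
te_D = (1 + 4·2 + 9)/6 = 18/6 = 3; σ²_D = ((9−1)/6)² = 1.778
te_E = (10 + 4·12 + 14)/6 = 72/6 = 12; σ²_E = ((14−10)/6)² = 0.444

Forward pass:
ES_A = 0; EF_A = 6
ES_B = 6; EF_B = 6+5 = 11
ES_C = 6; EF_C = 6+11 = 17
ES_D = max(EF_A=6, EF_B=11) = 11; EF_D = 11+3 = 14
ES_E = max(EF_C=17, EF_D=14) = 17; EF_E = 17+12 = 29
Expected project duration μ = 29 hours. Critical path: A → C → E.

Variance along critical path = 1.778 + 9.000 + 0.444 = 11.222; σ = √11.222 = 3.350 hours.
Z = (31 − 29) / 3.350 = 0.597
P(T ≤ 31) = Φ(0.597) ≈ 0.725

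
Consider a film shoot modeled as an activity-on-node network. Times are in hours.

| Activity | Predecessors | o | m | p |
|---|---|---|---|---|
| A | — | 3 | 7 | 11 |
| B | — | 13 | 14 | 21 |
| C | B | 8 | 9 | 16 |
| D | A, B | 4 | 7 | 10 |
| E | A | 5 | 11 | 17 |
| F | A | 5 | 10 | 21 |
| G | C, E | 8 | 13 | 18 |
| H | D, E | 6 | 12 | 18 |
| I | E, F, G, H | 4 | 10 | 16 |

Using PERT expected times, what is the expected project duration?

48 hours

te_A = (3 + 4·7 + 11)/6 = 42/6 = 7
te_B = (13 + 4·14 + 21)/6 = 90/6 = 15
te_C = (8 + 4·9 + 16)/6 = 60/6 = 10
te_D = (4 + 4·7 + 10)/6 = 42/6 = 7
te_E = (5 + 4·11 + 17)/6 = 66/6 = 11
te_F = (5 + 4·10 + 21)/6 = 66/6 = 11
te_G = (8 + 4·13 + 18)/6 = 78/6 = 13
te_H = (6 + 4·12 + 18)/6 = 72/6 = 12
te_I = (4 + 4·10 + 16)/6 = 60/6 = 10

Forward pass:
ES_A = 0; EF_A = 7
ES_B = 0; EF_B = 15
ES_C = 15; EF_C = 15+10 = 25
ES_D = max(EF_A=7, EF_B=15) = 15; EF_D = 15+7 = 22
ES_E = 7; EF_E = 7+11 = 18
ES_F = 7; EF_F = 7+11 = 18
ES_G = max(EF_C=25, EF_E=18) = 25; EF_G = 25+13 = 38
ES_H = max(EF_D=22, EF_E=18) = 22; EF_H = 22+12 = 34
ES_I = max(EF_E=18, EF_F=18, EF_G=38, EF_H=34) = 38; EF_I = 38+10 = 48
Expected project duration μ = 48 hours. Critical path: B → C → G → I.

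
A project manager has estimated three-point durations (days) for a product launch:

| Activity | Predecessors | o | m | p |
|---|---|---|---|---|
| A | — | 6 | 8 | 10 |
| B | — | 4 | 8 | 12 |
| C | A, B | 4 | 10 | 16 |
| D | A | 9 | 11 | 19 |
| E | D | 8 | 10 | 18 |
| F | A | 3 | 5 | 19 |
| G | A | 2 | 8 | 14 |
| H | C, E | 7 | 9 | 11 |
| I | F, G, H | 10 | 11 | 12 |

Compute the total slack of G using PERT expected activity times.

te_A = (6 + 4·8 + 10)/6 = 48/6 = 8
te_B = (4 + 4·8 + 12)/6 = 48/6 = 8
te_C = (4 + 4·10 + 16)/6 = 60/6 = 10
te_D = (9 + 4·11 + 19)/6 = 72/6 = 12
te_E = (8 + 4·10 + 18)/6 = 66/6 = 11
te_F = (3 + 4·5 + 19)/6 = 42/6 = 7
te_G = (2 + 4·8 + 14)/6 = 48/6 = 8
te_H = (7 + 4·9 + 11)/6 = 54/6 = 9
te_I = (10 + 4·11 + 12)/6 = 66/6 = 11

Forward pass:
ES_A = 0; EF_A = 8
ES_B = 0; EF_B = 8
ES_C = max(EF_A=8, EF_B=8) = 8; EF_C = 8+10 = 18
ES_D = 8; EF_D = 8+12 = 20
ES_E = 20; EF_E = 20+11 = 31
ES_F = 8; EF_F = 8+7 = 15
ES_G = 8; EF_G = 8+8 = 16
ES_H = max(EF_C=18, EF_E=31) = 31; EF_H = 31+9 = 40
ES_I = max(EF_F=15, EF_G=16, EF_H=40) = 40; EF_I = 40+11 = 51
Expected project duration μ = 51 days. Critical path: A → D → E → H → I.

Backward pass:
LF_I = 51; LS_I = 51−11 = 40
LF_H = LS_I = 40; LS_H = 40−9 = 31
LF_G = LS_I = 40; LS_G = 40−8 = 32
LF_F = LS_I = 40; LS_F = 40−7 = 33
LF_E = LS_H = 31; LS_E = 31−11 = 20
LF_D = LS_E = 20; LS_D = 20−12 = 8
LF_C = LS_H = 31; LS_C = 31−10 = 21
LF_B = LS_C = 21; LS_B = 21−8 = 13
LF_A = min(LS_C=21, LS_D=8, LS_F=33, LS_G=32) = 8; LS_A = 8−8 = 0
Slack_G = LS_G − ES_G = 32 − 8 = 24

24 days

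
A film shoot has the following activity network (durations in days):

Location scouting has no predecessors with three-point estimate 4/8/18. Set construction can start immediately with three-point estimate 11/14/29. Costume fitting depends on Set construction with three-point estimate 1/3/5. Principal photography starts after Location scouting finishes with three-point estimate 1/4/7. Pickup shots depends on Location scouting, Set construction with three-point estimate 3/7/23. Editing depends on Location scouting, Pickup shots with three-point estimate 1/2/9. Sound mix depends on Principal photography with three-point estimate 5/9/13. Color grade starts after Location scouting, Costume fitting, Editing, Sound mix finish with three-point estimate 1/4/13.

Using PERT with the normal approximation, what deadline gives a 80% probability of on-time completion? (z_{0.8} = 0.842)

te_Location scouting = (4 + 4·8 + 18)/6 = 54/6 = 9; σ²_Location scouting = ((18−4)/6)² = 5.444
te_Set construction = (11 + 4·14 + 29)/6 = 96/6 = 16; σ²_Set construction = ((29−11)/6)² = 9.000
te_Costume fitting = (1 + 4·3 + 5)/6 = 18/6 = 3; σ²_Costume fitting = ((5−1)/6)² = 0.444
te_Principal photography = (1 + 4·4 + 7)/6 = 24/6 = 4; σ²_Principal photography = ((7−1)/6)² = 1.000
te_Pickup shots = (3 + 4·7 + 23)/6 = 54/6 = 9; σ²_Pickup shots = ((23−3)/6)² = 11.111
te_Editing = (1 + 4·2 + 9)/6 = 18/6 = 3; σ²_Editing = ((9−1)/6)² = 1.778
te_Sound mix = (5 + 4·9 + 13)/6 = 54/6 = 9; σ²_Sound mix = ((13−5)/6)² = 1.778
te_Color grade = (1 + 4·4 + 13)/6 = 30/6 = 5; σ²_Color grade = ((13−1)/6)² = 4.000

Forward pass:
ES_Location scouting = 0; EF_Location scouting = 9
ES_Set construction = 0; EF_Set construction = 16
ES_Costume fitting = 16; EF_Costume fitting = 16+3 = 19
ES_Principal photography = 9; EF_Principal photography = 9+4 = 13
ES_Pickup shots = max(EF_Location scouting=9, EF_Set construction=16) = 16; EF_Pickup shots = 16+9 = 25
ES_Editing = max(EF_Location scouting=9, EF_Pickup shots=25) = 25; EF_Editing = 25+3 = 28
ES_Sound mix = 13; EF_Sound mix = 13+9 = 22
ES_Color grade = max(EF_Location scouting=9, EF_Costume fitting=19, EF_Editing=28, EF_Sound mix=22) = 28; EF_Color grade = 28+5 = 33
Expected project duration μ = 33 days. Critical path: Set construction → Pickup shots → Editing → Color grade.

Variance along critical path = 9.000 + 11.111 + 1.778 + 4.000 = 25.889; σ = 5.088 days.
D = μ + z·σ = 33 + 0.842·5.088 = 37.3 days

37.3 days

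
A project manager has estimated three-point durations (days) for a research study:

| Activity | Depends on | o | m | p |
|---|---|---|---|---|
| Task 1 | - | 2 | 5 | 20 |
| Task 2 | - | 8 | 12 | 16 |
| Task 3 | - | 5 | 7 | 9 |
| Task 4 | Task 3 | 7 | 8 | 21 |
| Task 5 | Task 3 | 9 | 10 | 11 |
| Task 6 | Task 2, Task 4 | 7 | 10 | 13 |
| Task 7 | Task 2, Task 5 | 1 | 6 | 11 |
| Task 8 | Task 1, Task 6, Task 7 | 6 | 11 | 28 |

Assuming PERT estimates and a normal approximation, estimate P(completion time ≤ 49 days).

te_Task 1 = (2 + 4·5 + 20)/6 = 42/6 = 7; σ²_Task 1 = ((20−2)/6)² = 9.000
te_Task 2 = (8 + 4·12 + 16)/6 = 72/6 = 12; σ²_Task 2 = ((16−8)/6)² = 1.778
te_Task 3 = (5 + 4·7 + 9)/6 = 42/6 = 7; σ²_Task 3 = ((9−5)/6)² = 0.444
te_Task 4 = (7 + 4·8 + 21)/6 = 60/6 = 10; σ²_Task 4 = ((21−7)/6)² = 5.444
te_Task 5 = (9 + 4·10 + 11)/6 = 60/6 = 10; σ²_Task 5 = ((11−9)/6)² = 0.111
te_Task 6 = (7 + 4·10 + 13)/6 = 60/6 = 10; σ²_Task 6 = ((13−7)/6)² = 1.000
te_Task 7 = (1 + 4·6 + 11)/6 = 36/6 = 6; σ²_Task 7 = ((11−1)/6)² = 2.778
te_Task 8 = (6 + 4·11 + 28)/6 = 78/6 = 13; σ²_Task 8 = ((28−6)/6)² = 13.444

Forward pass:
ES_Task 1 = 0; EF_Task 1 = 7
ES_Task 2 = 0; EF_Task 2 = 12
ES_Task 3 = 0; EF_Task 3 = 7
ES_Task 4 = 7; EF_Task 4 = 7+10 = 17
ES_Task 5 = 7; EF_Task 5 = 7+10 = 17
ES_Task 6 = max(EF_Task 2=12, EF_Task 4=17) = 17; EF_Task 6 = 17+10 = 27
ES_Task 7 = max(EF_Task 2=12, EF_Task 5=17) = 17; EF_Task 7 = 17+6 = 23
ES_Task 8 = max(EF_Task 1=7, EF_Task 6=27, EF_Task 7=23) = 27; EF_Task 8 = 27+13 = 40
Expected project duration μ = 40 days. Critical path: Task 3 → Task 4 → Task 6 → Task 8.

Variance along critical path = 0.444 + 5.444 + 1.000 + 13.444 = 20.333; σ = √20.333 = 4.509 days.
Z = (49 − 40) / 4.509 = 1.996
P(T ≤ 49) = Φ(1.996) ≈ 0.977

0.977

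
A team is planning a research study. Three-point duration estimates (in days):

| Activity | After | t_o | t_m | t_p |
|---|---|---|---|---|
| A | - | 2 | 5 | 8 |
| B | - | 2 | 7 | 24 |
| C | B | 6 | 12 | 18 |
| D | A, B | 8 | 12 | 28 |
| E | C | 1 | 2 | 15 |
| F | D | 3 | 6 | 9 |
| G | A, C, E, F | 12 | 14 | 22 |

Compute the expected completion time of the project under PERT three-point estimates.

te_A = (2 + 4·5 + 8)/6 = 30/6 = 5
te_B = (2 + 4·7 + 24)/6 = 54/6 = 9
te_C = (6 + 4·12 + 18)/6 = 72/6 = 12
te_D = (8 + 4·12 + 28)/6 = 84/6 = 14
te_E = (1 + 4·2 + 15)/6 = 24/6 = 4
te_F = (3 + 4·6 + 9)/6 = 36/6 = 6
te_G = (12 + 4·14 + 22)/6 = 90/6 = 15

Forward pass:
ES_A = 0; EF_A = 5
ES_B = 0; EF_B = 9
ES_C = 9; EF_C = 9+12 = 21
ES_D = max(EF_A=5, EF_B=9) = 9; EF_D = 9+14 = 23
ES_E = 21; EF_E = 21+4 = 25
ES_F = 23; EF_F = 23+6 = 29
ES_G = max(EF_A=5, EF_C=21, EF_E=25, EF_F=29) = 29; EF_G = 29+15 = 44
Expected project duration μ = 44 days. Critical path: B → D → F → G.

44 days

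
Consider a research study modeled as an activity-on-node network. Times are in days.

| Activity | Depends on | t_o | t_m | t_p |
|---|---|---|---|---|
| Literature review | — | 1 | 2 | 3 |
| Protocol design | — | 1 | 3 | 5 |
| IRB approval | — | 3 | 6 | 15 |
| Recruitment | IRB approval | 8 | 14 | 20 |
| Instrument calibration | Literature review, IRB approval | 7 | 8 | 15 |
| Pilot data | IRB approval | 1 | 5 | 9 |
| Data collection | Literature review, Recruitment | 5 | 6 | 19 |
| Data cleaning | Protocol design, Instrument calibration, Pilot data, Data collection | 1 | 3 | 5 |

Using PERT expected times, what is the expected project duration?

32 days

te_Literature review = (1 + 4·2 + 3)/6 = 12/6 = 2
te_Protocol design = (1 + 4·3 + 5)/6 = 18/6 = 3
te_IRB approval = (3 + 4·6 + 15)/6 = 42/6 = 7
te_Recruitment = (8 + 4·14 + 20)/6 = 84/6 = 14
te_Instrument calibration = (7 + 4·8 + 15)/6 = 54/6 = 9
te_Pilot data = (1 + 4·5 + 9)/6 = 30/6 = 5
te_Data collection = (5 + 4·6 + 19)/6 = 48/6 = 8
te_Data cleaning = (1 + 4·3 + 5)/6 = 18/6 = 3

Forward pass:
ES_Literature review = 0; EF_Literature review = 2
ES_Protocol design = 0; EF_Protocol design = 3
ES_IRB approval = 0; EF_IRB approval = 7
ES_Recruitment = 7; EF_Recruitment = 7+14 = 21
ES_Instrument calibration = max(EF_Literature review=2, EF_IRB approval=7) = 7; EF_Instrument calibration = 7+9 = 16
ES_Pilot data = 7; EF_Pilot data = 7+5 = 12
ES_Data collection = max(EF_Literature review=2, EF_Recruitment=21) = 21; EF_Data collection = 21+8 = 29
ES_Data cleaning = max(EF_Protocol design=3, EF_Instrument calibration=16, EF_Pilot data=12, EF_Data collection=29) = 29; EF_Data cleaning = 29+3 = 32
Expected project duration μ = 32 days. Critical path: IRB approval → Recruitment → Data collection → Data cleaning.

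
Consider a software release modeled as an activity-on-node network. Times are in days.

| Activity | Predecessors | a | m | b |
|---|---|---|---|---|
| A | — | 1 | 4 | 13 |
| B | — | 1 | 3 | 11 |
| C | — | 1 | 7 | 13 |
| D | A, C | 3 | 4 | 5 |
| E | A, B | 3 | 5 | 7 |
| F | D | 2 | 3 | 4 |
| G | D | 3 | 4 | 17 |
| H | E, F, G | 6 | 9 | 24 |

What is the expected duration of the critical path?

28 days

te_A = (1 + 4·4 + 13)/6 = 30/6 = 5
te_B = (1 + 4·3 + 11)/6 = 24/6 = 4
te_C = (1 + 4·7 + 13)/6 = 42/6 = 7
te_D = (3 + 4·4 + 5)/6 = 24/6 = 4
te_E = (3 + 4·5 + 7)/6 = 30/6 = 5
te_F = (2 + 4·3 + 4)/6 = 18/6 = 3
te_G = (3 + 4·4 + 17)/6 = 36/6 = 6
te_H = (6 + 4·9 + 24)/6 = 66/6 = 11

Forward pass:
ES_A = 0; EF_A = 5
ES_B = 0; EF_B = 4
ES_C = 0; EF_C = 7
ES_D = max(EF_A=5, EF_C=7) = 7; EF_D = 7+4 = 11
ES_E = max(EF_A=5, EF_B=4) = 5; EF_E = 5+5 = 10
ES_F = 11; EF_F = 11+3 = 14
ES_G = 11; EF_G = 11+6 = 17
ES_H = max(EF_E=10, EF_F=14, EF_G=17) = 17; EF_H = 17+11 = 28
Expected project duration μ = 28 days. Critical path: C → D → G → H.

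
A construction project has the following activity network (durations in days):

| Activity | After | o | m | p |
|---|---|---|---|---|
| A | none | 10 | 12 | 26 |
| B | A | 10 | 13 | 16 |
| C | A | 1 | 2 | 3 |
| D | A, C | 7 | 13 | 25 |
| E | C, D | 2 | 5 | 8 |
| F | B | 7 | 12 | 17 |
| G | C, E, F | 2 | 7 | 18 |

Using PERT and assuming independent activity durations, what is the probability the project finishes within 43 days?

te_A = (10 + 4·12 + 26)/6 = 84/6 = 14; σ²_A = ((26−10)/6)² = 7.111
te_B = (10 + 4·13 + 16)/6 = 78/6 = 13; σ²_B = ((16−10)/6)² = 1.000
te_C = (1 + 4·2 + 3)/6 = 12/6 = 2; σ²_C = ((3−1)/6)² = 0.111
te_D = (7 + 4·13 + 25)/6 = 84/6 = 14; σ²_D = ((25−7)/6)² = 9.000
te_E = (2 + 4·5 + 8)/6 = 30/6 = 5; σ²_E = ((8−2)/6)² = 1.000
te_F = (7 + 4·12 + 17)/6 = 72/6 = 12; σ²_F = ((17−7)/6)² = 2.778
te_G = (2 + 4·7 + 18)/6 = 48/6 = 8; σ²_G = ((18−2)/6)² = 7.111

Forward pass:
ES_A = 0; EF_A = 14
ES_B = 14; EF_B = 14+13 = 27
ES_C = 14; EF_C = 14+2 = 16
ES_D = max(EF_A=14, EF_C=16) = 16; EF_D = 16+14 = 30
ES_E = max(EF_C=16, EF_D=30) = 30; EF_E = 30+5 = 35
ES_F = 27; EF_F = 27+12 = 39
ES_G = max(EF_C=16, EF_E=35, EF_F=39) = 39; EF_G = 39+8 = 47
Expected project duration μ = 47 days. Critical path: A → B → F → G.

Variance along critical path = 7.111 + 1.000 + 2.778 + 7.111 = 18.000; σ = √18.000 = 4.243 days.
Z = (43 − 47) / 4.243 = -0.943
P(T ≤ 43) = Φ(-0.943) ≈ 0.173

0.173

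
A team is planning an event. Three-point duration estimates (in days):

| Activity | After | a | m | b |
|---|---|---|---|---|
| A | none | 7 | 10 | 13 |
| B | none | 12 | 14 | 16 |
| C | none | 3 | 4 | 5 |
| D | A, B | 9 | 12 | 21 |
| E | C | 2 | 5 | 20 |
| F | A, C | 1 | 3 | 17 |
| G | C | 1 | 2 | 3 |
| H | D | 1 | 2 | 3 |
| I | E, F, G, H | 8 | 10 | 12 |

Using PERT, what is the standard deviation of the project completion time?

te_A = (7 + 4·10 + 13)/6 = 60/6 = 10; σ²_A = ((13−7)/6)² = 1.000
te_B = (12 + 4·14 + 16)/6 = 84/6 = 14; σ²_B = ((16−12)/6)² = 0.444
te_C = (3 + 4·4 + 5)/6 = 24/6 = 4; σ²_C = ((5−3)/6)² = 0.111
te_D = (9 + 4·12 + 21)/6 = 78/6 = 13; σ²_D = ((21−9)/6)² = 4.000
te_E = (2 + 4·5 + 20)/6 = 42/6 = 7; σ²_E = ((20−2)/6)² = 9.000
te_F = (1 + 4·3 + 17)/6 = 30/6 = 5; σ²_F = ((17−1)/6)² = 7.111
te_G = (1 + 4·2 + 3)/6 = 12/6 = 2; σ²_G = ((3−1)/6)² = 0.111
te_H = (1 + 4·2 + 3)/6 = 12/6 = 2; σ²_H = ((3−1)/6)² = 0.111
te_I = (8 + 4·10 + 12)/6 = 60/6 = 10; σ²_I = ((12−8)/6)² = 0.444

Forward pass:
ES_A = 0; EF_A = 10
ES_B = 0; EF_B = 14
ES_C = 0; EF_C = 4
ES_D = max(EF_A=10, EF_B=14) = 14; EF_D = 14+13 = 27
ES_E = 4; EF_E = 4+7 = 11
ES_F = max(EF_A=10, EF_C=4) = 10; EF_F = 10+5 = 15
ES_G = 4; EF_G = 4+2 = 6
ES_H = 27; EF_H = 27+2 = 29
ES_I = max(EF_E=11, EF_F=15, EF_G=6, EF_H=29) = 29; EF_I = 29+10 = 39
Expected project duration μ = 39 days. Critical path: B → D → H → I.

Variance along critical path = 0.444 + 4.000 + 0.111 + 0.444 = 5.000
σ = √5.000 = 2.236 days

2.24 days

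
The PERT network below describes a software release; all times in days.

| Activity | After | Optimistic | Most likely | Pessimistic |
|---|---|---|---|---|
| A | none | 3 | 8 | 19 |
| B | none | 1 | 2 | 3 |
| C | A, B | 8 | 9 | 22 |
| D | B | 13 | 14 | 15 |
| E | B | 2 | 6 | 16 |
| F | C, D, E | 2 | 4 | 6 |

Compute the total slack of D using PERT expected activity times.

4 days

te_A = (3 + 4·8 + 19)/6 = 54/6 = 9
te_B = (1 + 4·2 + 3)/6 = 12/6 = 2
te_C = (8 + 4·9 + 22)/6 = 66/6 = 11
te_D = (13 + 4·14 + 15)/6 = 84/6 = 14
te_E = (2 + 4·6 + 16)/6 = 42/6 = 7
te_F = (2 + 4·4 + 6)/6 = 24/6 = 4

Forward pass:
ES_A = 0; EF_A = 9
ES_B = 0; EF_B = 2
ES_C = max(EF_A=9, EF_B=2) = 9; EF_C = 9+11 = 20
ES_D = 2; EF_D = 2+14 = 16
ES_E = 2; EF_E = 2+7 = 9
ES_F = max(EF_C=20, EF_D=16, EF_E=9) = 20; EF_F = 20+4 = 24
Expected project duration μ = 24 days. Critical path: A → C → F.

Backward pass:
LF_F = 24; LS_F = 24−4 = 20
LF_E = LS_F = 20; LS_E = 20−7 = 13
LF_D = LS_F = 20; LS_D = 20−14 = 6
LF_C = LS_F = 20; LS_C = 20−11 = 9
LF_B = min(LS_C=9, LS_D=6, LS_E=13) = 6; LS_B = 6−2 = 4
LF_A = LS_C = 9; LS_A = 9−9 = 0
Slack_D = LS_D − ES_D = 6 − 2 = 4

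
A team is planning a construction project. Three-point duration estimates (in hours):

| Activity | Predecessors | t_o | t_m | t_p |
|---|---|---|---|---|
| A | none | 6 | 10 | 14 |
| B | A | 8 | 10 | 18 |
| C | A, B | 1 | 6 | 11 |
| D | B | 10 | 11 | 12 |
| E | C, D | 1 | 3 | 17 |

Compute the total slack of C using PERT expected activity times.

5 hours

te_A = (6 + 4·10 + 14)/6 = 60/6 = 10
te_B = (8 + 4·10 + 18)/6 = 66/6 = 11
te_C = (1 + 4·6 + 11)/6 = 36/6 = 6
te_D = (10 + 4·11 + 12)/6 = 66/6 = 11
te_E = (1 + 4·3 + 17)/6 = 30/6 = 5

Forward pass:
ES_A = 0; EF_A = 10
ES_B = 10; EF_B = 10+11 = 21
ES_C = max(EF_A=10, EF_B=21) = 21; EF_C = 21+6 = 27
ES_D = 21; EF_D = 21+11 = 32
ES_E = max(EF_C=27, EF_D=32) = 32; EF_E = 32+5 = 37
Expected project duration μ = 37 hours. Critical path: A → B → D → E.

Backward pass:
LF_E = 37; LS_E = 37−5 = 32
LF_D = LS_E = 32; LS_D = 32−11 = 21
LF_C = LS_E = 32; LS_C = 32−6 = 26
LF_B = min(LS_C=26, LS_D=21) = 21; LS_B = 21−11 = 10
LF_A = min(LS_B=10, LS_C=26) = 10; LS_A = 10−10 = 0
Slack_C = LS_C − ES_C = 26 − 21 = 5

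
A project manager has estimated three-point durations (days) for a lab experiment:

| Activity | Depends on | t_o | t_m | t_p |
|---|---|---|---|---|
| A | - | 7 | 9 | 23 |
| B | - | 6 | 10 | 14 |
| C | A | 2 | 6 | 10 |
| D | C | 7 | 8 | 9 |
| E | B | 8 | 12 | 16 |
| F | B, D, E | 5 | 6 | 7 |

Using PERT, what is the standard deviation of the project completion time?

te_A = (7 + 4·9 + 23)/6 = 66/6 = 11; σ²_A = ((23−7)/6)² = 7.111
te_B = (6 + 4·10 + 14)/6 = 60/6 = 10; σ²_B = ((14−6)/6)² = 1.778
te_C = (2 + 4·6 + 10)/6 = 36/6 = 6; σ²_C = ((10−2)/6)² = 1.778
te_D = (7 + 4·8 + 9)/6 = 48/6 = 8; σ²_D = ((9−7)/6)² = 0.111
te_E = (8 + 4·12 + 16)/6 = 72/6 = 12; σ²_E = ((16−8)/6)² = 1.778
te_F = (5 + 4·6 + 7)/6 = 36/6 = 6; σ²_F = ((7−5)/6)² = 0.111

Forward pass:
ES_A = 0; EF_A = 11
ES_B = 0; EF_B = 10
ES_C = 11; EF_C = 11+6 = 17
ES_D = 17; EF_D = 17+8 = 25
ES_E = 10; EF_E = 10+12 = 22
ES_F = max(EF_B=10, EF_D=25, EF_E=22) = 25; EF_F = 25+6 = 31
Expected project duration μ = 31 days. Critical path: A → C → D → F.

Variance along critical path = 7.111 + 1.778 + 0.111 + 0.111 = 9.111
σ = √9.111 = 3.018 days

3.02 days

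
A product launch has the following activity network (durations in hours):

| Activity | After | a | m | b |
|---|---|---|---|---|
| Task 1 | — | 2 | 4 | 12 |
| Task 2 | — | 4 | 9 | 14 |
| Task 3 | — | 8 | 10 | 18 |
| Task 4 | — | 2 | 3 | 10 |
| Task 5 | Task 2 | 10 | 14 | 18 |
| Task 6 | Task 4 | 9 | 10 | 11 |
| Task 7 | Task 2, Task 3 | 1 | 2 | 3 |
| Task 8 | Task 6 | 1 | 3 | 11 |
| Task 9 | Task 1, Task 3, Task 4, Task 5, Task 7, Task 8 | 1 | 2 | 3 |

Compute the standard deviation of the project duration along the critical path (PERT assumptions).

2.16 hours

te_Task 1 = (2 + 4·4 + 12)/6 = 30/6 = 5; σ²_Task 1 = ((12−2)/6)² = 2.778
te_Task 2 = (4 + 4·9 + 14)/6 = 54/6 = 9; σ²_Task 2 = ((14−4)/6)² = 2.778
te_Task 3 = (8 + 4·10 + 18)/6 = 66/6 = 11; σ²_Task 3 = ((18−8)/6)² = 2.778
te_Task 4 = (2 + 4·3 + 10)/6 = 24/6 = 4; σ²_Task 4 = ((10−2)/6)² = 1.778
te_Task 5 = (10 + 4·14 + 18)/6 = 84/6 = 14; σ²_Task 5 = ((18−10)/6)² = 1.778
te_Task 6 = (9 + 4·10 + 11)/6 = 60/6 = 10; σ²_Task 6 = ((11−9)/6)² = 0.111
te_Task 7 = (1 + 4·2 + 3)/6 = 12/6 = 2; σ²_Task 7 = ((3−1)/6)² = 0.111
te_Task 8 = (1 + 4·3 + 11)/6 = 24/6 = 4; σ²_Task 8 = ((11−1)/6)² = 2.778
te_Task 9 = (1 + 4·2 + 3)/6 = 12/6 = 2; σ²_Task 9 = ((3−1)/6)² = 0.111

Forward pass:
ES_Task 1 = 0; EF_Task 1 = 5
ES_Task 2 = 0; EF_Task 2 = 9
ES_Task 3 = 0; EF_Task 3 = 11
ES_Task 4 = 0; EF_Task 4 = 4
ES_Task 5 = 9; EF_Task 5 = 9+14 = 23
ES_Task 6 = 4; EF_Task 6 = 4+10 = 14
ES_Task 7 = max(EF_Task 2=9, EF_Task 3=11) = 11; EF_Task 7 = 11+2 = 13
ES_Task 8 = 14; EF_Task 8 = 14+4 = 18
ES_Task 9 = max(EF_Task 1=5, EF_Task 3=11, EF_Task 4=4, EF_Task 5=23, EF_Task 7=13, EF_Task 8=18) = 23; EF_Task 9 = 23+2 = 25
Expected project duration μ = 25 hours. Critical path: Task 2 → Task 5 → Task 9.

Variance along critical path = 2.778 + 1.778 + 0.111 = 4.667
σ = √4.667 = 2.160 hours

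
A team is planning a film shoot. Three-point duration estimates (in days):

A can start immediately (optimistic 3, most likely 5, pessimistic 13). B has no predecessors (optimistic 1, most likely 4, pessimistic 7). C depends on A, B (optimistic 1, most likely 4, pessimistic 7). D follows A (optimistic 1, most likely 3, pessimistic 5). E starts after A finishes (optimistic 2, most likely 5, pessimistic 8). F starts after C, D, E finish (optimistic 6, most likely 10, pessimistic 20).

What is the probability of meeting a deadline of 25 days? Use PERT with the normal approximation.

0.838

te_A = (3 + 4·5 + 13)/6 = 36/6 = 6; σ²_A = ((13−3)/6)² = 2.778
te_B = (1 + 4·4 + 7)/6 = 24/6 = 4; σ²_B = ((7−1)/6)² = 1.000
te_C = (1 + 4·4 + 7)/6 = 24/6 = 4; σ²_C = ((7−1)/6)² = 1.000
te_D = (1 + 4·3 + 5)/6 = 18/6 = 3; σ²_D = ((5−1)/6)² = 0.444
te_E = (2 + 4·5 + 8)/6 = 30/6 = 5; σ²_E = ((8−2)/6)² = 1.000
te_F = (6 + 4·10 + 20)/6 = 66/6 = 11; σ²_F = ((20−6)/6)² = 5.444

Forward pass:
ES_A = 0; EF_A = 6
ES_B = 0; EF_B = 4
ES_C = max(EF_A=6, EF_B=4) = 6; EF_C = 6+4 = 10
ES_D = 6; EF_D = 6+3 = 9
ES_E = 6; EF_E = 6+5 = 11
ES_F = max(EF_C=10, EF_D=9, EF_E=11) = 11; EF_F = 11+11 = 22
Expected project duration μ = 22 days. Critical path: A → E → F.

Variance along critical path = 2.778 + 1.000 + 5.444 = 9.222; σ = √9.222 = 3.037 days.
Z = (25 − 22) / 3.037 = 0.988
P(T ≤ 25) = Φ(0.988) ≈ 0.838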